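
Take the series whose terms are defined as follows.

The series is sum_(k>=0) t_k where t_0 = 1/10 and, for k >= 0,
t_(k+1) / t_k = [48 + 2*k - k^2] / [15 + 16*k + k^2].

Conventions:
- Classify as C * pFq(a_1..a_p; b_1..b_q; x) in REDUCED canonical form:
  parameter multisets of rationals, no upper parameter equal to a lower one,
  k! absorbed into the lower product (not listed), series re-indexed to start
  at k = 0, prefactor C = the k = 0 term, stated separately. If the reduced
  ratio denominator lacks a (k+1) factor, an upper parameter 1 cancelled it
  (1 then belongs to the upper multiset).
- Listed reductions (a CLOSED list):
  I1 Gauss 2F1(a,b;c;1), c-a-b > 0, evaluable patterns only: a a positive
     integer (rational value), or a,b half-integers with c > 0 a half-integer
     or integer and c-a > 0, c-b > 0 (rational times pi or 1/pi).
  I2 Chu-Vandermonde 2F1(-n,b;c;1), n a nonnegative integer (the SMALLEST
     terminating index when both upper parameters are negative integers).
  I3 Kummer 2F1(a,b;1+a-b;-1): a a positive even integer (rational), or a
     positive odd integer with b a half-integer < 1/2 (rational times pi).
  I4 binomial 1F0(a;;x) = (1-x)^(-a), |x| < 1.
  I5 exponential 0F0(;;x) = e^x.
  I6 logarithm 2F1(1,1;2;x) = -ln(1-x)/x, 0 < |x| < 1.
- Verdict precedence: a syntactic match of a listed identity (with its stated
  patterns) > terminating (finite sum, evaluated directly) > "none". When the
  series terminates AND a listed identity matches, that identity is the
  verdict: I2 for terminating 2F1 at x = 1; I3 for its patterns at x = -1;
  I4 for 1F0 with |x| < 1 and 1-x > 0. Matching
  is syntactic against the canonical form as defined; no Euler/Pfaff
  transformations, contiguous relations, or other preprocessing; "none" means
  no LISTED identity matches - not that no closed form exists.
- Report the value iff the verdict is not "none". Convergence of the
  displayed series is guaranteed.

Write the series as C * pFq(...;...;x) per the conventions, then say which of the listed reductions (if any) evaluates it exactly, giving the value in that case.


Classification (C = 1/10): 2F1 with upper {-8, 6}, lower {15}, argument x = -1. Verdict: this is Kummer (I3) (x = -1; c = 15 equals 1+a-b for upper {-8, 6}: listed pattern). Its exact value is 91/50.

Structural cue: from the first term 1/10: factor the ratio over Q (prefactor 1/10): negated roots = parameters.
Ratio: r(k) = (-1) * (k-8) (k+6) / [(k+15) (k+1)] - poly over poly, x = (-1) from leading terms; C = 1/10 at k = 0.


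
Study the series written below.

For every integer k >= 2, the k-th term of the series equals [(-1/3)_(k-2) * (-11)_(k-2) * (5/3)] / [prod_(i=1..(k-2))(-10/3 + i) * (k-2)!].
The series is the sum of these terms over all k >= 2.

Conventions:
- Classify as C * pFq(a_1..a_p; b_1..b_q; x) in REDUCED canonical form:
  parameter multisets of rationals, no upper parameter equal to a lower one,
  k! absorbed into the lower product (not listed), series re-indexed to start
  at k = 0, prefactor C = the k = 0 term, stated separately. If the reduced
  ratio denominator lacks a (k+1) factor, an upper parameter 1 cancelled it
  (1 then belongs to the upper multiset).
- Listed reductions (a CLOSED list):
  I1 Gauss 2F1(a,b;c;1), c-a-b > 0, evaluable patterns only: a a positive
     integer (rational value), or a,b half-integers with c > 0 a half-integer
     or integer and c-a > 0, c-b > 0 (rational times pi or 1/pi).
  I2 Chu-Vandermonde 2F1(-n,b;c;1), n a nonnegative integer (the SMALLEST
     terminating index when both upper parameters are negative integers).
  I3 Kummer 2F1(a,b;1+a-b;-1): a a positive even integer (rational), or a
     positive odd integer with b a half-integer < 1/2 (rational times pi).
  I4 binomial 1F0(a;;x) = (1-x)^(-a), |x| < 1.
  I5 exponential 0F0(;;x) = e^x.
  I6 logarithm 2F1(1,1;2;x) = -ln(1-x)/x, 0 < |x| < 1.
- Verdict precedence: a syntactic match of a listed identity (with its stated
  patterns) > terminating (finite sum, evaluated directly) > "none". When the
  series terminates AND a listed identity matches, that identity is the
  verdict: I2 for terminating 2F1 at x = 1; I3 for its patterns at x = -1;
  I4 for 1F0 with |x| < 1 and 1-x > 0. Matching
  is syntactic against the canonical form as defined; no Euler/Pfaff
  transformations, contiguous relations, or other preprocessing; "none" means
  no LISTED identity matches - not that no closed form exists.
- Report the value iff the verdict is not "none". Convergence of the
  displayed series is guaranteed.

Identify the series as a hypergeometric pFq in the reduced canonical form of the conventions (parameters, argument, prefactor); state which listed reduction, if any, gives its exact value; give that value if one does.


Key observation: t_0 = 5/3 here, and the lower running product (prefactor 5/3) is a rising factorial.
Term ratio: r(k) = 1 * (k-11) (k-1/3) / [(k-7/3) (k+1)] - poly over poly, x = 1 from leading terms; C = 5/3 at k = 0.

Prefactor 5/3, argument 1: 2F1 with upper {-11, -1/3} over lower {-7/3}. Verdict: this is the Chu-Vandermonde identity I2 (terminating 2F1 at x = 1 with n = 11, b = -1/3, c = -7/3). Hence: 0.


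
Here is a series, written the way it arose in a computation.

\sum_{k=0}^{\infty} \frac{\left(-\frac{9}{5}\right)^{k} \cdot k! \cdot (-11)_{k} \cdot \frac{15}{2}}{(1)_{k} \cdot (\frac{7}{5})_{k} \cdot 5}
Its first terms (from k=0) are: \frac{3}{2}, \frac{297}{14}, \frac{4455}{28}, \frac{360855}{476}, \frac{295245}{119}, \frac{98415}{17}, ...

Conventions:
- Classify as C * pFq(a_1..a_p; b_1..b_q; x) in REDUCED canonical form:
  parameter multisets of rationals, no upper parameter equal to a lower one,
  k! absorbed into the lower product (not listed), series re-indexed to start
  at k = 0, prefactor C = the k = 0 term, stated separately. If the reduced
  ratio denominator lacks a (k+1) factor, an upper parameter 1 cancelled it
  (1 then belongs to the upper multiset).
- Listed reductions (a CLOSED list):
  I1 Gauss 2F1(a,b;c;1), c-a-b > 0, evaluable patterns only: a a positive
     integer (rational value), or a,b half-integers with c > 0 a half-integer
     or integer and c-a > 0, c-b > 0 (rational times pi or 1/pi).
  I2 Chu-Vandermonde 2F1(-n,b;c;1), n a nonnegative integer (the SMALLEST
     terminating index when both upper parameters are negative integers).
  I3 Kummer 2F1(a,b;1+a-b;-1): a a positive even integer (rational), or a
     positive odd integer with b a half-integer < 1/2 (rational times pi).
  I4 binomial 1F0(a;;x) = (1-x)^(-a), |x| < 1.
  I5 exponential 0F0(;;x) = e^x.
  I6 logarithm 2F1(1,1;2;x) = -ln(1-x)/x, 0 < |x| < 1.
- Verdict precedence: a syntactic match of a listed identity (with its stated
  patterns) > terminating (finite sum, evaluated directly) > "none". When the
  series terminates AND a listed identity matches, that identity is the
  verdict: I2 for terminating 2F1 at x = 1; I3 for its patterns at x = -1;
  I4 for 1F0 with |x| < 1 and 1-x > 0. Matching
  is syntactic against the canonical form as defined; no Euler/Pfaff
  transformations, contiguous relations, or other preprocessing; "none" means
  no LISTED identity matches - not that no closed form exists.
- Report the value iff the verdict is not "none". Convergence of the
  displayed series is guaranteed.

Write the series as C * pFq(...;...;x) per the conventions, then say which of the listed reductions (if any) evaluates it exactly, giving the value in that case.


Canonical form: C = \frac{3}{2} times 2F1 with upper {-11, 1}, lower {\frac{7}{5}}, x = -\frac{9}{5}. Verdict: terminating (-11 upstairs). 12 nonzero terms in all; added directly. Exact value: \frac{719106295449}{14604122}.

The tell: from the first term \frac{3}{2}: the constant factors (C = 3/2) combine into one prefactor.
Consecutive-term ratio: r(k) = -\frac{9}{5} * (k-11) (k+1) / [(k+\frac{7}{5}) (k+1)] - poly over poly, x = -\frac{9}{5} from leading terms; C = \frac{3}{2} at k = 0.


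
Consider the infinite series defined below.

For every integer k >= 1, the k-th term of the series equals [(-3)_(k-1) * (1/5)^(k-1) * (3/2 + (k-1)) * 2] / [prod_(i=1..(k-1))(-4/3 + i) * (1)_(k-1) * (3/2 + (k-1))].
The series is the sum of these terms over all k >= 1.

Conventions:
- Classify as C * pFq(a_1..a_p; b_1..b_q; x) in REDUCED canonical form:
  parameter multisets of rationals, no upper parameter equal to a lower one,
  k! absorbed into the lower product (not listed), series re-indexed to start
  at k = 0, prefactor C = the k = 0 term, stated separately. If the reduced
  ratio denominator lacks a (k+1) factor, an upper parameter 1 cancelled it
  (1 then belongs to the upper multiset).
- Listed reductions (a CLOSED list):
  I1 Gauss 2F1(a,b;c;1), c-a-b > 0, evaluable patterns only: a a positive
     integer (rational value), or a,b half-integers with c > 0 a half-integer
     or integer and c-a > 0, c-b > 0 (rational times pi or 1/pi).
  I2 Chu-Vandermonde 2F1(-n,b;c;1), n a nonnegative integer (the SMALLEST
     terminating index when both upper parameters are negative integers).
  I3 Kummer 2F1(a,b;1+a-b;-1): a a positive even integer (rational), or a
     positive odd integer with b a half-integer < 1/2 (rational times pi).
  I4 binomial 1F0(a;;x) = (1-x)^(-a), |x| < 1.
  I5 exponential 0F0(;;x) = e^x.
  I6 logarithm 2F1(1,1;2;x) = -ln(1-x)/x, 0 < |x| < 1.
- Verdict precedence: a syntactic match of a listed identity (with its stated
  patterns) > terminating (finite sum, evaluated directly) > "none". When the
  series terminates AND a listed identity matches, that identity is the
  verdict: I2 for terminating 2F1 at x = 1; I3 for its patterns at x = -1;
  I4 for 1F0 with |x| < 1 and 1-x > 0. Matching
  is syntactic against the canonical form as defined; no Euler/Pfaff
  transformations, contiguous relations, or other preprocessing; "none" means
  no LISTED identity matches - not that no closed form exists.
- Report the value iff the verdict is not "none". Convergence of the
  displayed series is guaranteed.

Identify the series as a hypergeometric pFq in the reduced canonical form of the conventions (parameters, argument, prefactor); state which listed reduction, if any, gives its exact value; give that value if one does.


x = 1/5 here; the reduced form reads 1F1, upper {-3}, lower {-1/3}, C = 2. Verdict: terminating - upper -3 stops the sum at k = 3; the 4 terms are added exactly. Sum: 2852/625.

Key step: x = (1/5) and the lower running product (C = 2, x = 1/5) is a rising factorial.
Ratio: r(k) = (1/5) * (k-3) / [(k-1/3) (k+1)] - rational in k, leading ratio (1/5); with t_0 = 2, classification follows.


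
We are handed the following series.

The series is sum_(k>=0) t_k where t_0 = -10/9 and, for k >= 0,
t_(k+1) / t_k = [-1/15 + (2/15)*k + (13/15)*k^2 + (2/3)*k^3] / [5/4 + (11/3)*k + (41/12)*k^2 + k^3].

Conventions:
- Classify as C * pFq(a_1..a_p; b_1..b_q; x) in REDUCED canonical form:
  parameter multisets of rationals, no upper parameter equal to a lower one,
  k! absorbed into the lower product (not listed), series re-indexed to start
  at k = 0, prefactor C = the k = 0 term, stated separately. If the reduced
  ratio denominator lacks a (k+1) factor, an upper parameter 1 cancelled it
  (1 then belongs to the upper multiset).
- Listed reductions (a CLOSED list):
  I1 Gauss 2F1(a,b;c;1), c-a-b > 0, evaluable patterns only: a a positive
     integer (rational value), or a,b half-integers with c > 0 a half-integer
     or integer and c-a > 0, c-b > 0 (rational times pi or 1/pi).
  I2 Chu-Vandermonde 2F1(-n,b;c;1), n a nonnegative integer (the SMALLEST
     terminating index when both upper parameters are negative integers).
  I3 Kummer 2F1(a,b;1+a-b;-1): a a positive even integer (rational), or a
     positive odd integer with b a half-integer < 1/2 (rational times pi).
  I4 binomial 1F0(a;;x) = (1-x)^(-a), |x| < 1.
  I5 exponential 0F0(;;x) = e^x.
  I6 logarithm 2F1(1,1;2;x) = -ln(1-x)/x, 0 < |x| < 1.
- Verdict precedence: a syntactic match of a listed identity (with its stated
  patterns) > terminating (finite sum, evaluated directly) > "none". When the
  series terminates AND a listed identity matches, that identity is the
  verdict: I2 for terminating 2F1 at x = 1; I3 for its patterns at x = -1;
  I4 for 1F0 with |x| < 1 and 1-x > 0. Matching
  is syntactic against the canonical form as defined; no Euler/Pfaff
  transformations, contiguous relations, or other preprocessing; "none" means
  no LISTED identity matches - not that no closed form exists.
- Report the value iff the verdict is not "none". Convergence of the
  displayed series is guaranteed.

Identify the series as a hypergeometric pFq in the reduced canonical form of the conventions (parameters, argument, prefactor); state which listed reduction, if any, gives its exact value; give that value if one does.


The series (x = 2/3) is 3F2: upper {-1/5, 1/2, 1}, lower {3/4, 5/3}, prefactor -10/9. Verdict: none here - no I1-I6 shape fits x = 2/3 with lower {3/4, 5/3}.

Structural cue: t_0 = -10/9 here, and roots of the ratio polynomials (C = -10/9) are the negated parameters.
Ratio: r(k) = (2/3) * (k-1/5) (k+1/2) (k+1) / [(k+3/4) (k+5/3) (k+1)] - poly over poly, x = (2/3) from leading terms; C = -10/9 at k = 0.


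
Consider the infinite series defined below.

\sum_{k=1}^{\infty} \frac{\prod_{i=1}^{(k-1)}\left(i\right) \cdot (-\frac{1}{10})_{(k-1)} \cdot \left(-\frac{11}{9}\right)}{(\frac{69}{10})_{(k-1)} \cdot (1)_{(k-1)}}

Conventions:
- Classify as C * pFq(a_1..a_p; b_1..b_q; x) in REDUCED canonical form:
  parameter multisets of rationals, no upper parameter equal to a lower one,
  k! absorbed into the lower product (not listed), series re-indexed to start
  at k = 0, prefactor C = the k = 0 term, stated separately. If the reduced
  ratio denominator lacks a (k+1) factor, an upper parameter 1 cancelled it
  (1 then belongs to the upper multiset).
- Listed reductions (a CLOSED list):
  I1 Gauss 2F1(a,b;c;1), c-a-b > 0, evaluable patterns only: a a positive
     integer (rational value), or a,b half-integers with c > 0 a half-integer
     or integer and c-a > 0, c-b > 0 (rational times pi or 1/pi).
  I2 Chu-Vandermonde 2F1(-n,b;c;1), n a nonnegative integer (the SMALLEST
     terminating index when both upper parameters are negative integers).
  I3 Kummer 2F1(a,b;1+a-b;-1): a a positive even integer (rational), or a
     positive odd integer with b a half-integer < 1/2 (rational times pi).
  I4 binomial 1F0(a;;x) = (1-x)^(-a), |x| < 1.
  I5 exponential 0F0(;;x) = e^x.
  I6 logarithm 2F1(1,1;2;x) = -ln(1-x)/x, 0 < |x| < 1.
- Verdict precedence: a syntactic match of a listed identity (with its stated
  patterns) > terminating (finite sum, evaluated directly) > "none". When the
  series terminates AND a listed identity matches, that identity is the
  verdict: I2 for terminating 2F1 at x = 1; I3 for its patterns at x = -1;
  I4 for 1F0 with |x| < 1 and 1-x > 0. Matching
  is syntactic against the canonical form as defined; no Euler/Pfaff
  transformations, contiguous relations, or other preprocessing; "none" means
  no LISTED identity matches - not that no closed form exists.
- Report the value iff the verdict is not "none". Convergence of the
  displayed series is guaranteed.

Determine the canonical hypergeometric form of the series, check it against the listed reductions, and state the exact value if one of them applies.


This is -\frac{11}{9} * 2F1(-\frac{1}{10}, 1; \frac{69}{10}; 1) in reduced canonical form. Verdict (x = 1): Gauss's theorem (I1) applies (x = 1: the Gamma ratio telescopes since c-a-b = 6 > 0 and a = 1 in Z>0). Exact value: -\frac{649}{540}.

The tell: with t_0 = -\frac{11}{9}, (1)_k (prefactor -11/9) is k! itself.
Adjacent-term ratio: r(k) = 1 * (k-\frac{1}{10}) (k+1) / [(k+\frac{69}{10}) (k+1)] - poly over poly, x = 1 from leading terms; C = -\frac{11}{9} at k = 0.


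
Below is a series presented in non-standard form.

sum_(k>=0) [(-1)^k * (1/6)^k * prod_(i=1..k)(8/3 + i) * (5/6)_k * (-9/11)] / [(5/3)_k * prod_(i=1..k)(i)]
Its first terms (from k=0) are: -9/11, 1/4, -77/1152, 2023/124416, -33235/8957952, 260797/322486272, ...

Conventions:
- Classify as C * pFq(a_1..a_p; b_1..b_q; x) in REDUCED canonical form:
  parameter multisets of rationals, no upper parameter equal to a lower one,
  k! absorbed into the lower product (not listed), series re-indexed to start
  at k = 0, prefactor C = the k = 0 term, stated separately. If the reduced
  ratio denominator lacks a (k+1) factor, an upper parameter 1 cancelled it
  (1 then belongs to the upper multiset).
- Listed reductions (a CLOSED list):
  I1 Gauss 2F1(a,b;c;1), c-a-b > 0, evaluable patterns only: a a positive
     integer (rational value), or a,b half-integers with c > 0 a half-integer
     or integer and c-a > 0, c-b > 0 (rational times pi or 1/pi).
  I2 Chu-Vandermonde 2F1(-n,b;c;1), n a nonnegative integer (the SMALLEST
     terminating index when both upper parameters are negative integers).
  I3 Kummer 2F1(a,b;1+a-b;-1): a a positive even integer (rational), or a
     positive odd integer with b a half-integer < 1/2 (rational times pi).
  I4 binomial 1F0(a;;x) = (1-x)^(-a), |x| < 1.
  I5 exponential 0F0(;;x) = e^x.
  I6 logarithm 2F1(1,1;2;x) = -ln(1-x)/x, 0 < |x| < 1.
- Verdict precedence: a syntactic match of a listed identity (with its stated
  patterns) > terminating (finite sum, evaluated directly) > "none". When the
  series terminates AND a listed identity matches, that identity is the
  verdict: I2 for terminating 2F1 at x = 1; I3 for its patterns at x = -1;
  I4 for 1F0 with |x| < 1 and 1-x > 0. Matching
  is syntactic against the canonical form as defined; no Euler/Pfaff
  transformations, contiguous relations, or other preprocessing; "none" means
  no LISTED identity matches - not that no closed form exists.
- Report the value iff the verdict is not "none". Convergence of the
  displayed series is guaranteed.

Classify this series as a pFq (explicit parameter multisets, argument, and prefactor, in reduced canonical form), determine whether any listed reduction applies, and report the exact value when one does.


This is -9/11 * 2F1(5/6, 11/3; 5/3; -1/6) in reduced canonical form. Verdict: none (x = -1/6): each listed identity misses the multisets {5/6, 11/3} ; {5/3}.

Key observation: t_0 = -9/11 here, and the running product (C = -9/11) telescopes to a rising factorial.
Adjacent-term ratio: r(k) = (-1/6) * (k+5/6) (k+11/3) / [(k+5/3) (k+1)] - poly over poly, x = (-1/6) from leading terms; C = -9/11 at k = 0.


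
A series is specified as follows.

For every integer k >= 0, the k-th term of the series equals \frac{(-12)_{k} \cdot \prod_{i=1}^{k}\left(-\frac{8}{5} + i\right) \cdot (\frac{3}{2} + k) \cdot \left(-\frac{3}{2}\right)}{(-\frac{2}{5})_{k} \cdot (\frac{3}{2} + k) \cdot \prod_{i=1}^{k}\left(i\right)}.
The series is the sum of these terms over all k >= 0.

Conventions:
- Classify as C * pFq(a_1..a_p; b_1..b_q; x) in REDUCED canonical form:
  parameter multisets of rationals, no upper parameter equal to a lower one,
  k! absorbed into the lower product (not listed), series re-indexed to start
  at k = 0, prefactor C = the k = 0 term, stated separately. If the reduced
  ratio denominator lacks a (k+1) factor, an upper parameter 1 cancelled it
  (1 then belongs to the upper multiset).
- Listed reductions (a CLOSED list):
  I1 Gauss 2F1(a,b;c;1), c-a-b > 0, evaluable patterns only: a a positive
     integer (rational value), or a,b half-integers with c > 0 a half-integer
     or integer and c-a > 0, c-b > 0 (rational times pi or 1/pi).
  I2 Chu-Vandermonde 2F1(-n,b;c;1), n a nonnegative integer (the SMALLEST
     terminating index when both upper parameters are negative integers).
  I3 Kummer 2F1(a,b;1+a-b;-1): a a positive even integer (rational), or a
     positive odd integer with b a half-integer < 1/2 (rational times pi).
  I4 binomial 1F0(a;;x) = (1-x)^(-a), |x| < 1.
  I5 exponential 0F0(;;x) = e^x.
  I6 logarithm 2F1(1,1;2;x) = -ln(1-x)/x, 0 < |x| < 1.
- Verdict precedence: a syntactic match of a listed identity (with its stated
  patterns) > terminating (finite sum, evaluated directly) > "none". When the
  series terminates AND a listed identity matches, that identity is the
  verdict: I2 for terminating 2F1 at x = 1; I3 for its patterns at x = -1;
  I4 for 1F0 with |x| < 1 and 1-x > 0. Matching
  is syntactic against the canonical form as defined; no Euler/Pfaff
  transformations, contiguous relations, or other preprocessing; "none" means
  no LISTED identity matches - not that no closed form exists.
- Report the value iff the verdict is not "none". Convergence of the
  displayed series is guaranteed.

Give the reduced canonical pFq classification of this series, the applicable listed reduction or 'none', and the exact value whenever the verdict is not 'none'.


Prefactor -\frac{3}{2}, argument 1: 2F1 with upper {-12, -\frac{3}{5}} over lower {-\frac{2}{5}}. Verdict at x = 1: Chu-Vandermonde (I2) matches (terminating 2F1 at x = 1 with n = 12, b = -3/5, c = -\frac{2}{5}). Exact value: \frac{453747}{86602}.

Key observation: from the first term -\frac{3}{2}: k + 3/2 divides numerator and denominator alike; C = -3/2 after cancelling.
Adjacent-term ratio: r(k) = 1 * (k-12) (k-\frac{3}{5}) / [(k-\frac{2}{5}) (k+1)] - rational in k. x = 1; t_0 = -\frac{3}{2}; negate the roots.


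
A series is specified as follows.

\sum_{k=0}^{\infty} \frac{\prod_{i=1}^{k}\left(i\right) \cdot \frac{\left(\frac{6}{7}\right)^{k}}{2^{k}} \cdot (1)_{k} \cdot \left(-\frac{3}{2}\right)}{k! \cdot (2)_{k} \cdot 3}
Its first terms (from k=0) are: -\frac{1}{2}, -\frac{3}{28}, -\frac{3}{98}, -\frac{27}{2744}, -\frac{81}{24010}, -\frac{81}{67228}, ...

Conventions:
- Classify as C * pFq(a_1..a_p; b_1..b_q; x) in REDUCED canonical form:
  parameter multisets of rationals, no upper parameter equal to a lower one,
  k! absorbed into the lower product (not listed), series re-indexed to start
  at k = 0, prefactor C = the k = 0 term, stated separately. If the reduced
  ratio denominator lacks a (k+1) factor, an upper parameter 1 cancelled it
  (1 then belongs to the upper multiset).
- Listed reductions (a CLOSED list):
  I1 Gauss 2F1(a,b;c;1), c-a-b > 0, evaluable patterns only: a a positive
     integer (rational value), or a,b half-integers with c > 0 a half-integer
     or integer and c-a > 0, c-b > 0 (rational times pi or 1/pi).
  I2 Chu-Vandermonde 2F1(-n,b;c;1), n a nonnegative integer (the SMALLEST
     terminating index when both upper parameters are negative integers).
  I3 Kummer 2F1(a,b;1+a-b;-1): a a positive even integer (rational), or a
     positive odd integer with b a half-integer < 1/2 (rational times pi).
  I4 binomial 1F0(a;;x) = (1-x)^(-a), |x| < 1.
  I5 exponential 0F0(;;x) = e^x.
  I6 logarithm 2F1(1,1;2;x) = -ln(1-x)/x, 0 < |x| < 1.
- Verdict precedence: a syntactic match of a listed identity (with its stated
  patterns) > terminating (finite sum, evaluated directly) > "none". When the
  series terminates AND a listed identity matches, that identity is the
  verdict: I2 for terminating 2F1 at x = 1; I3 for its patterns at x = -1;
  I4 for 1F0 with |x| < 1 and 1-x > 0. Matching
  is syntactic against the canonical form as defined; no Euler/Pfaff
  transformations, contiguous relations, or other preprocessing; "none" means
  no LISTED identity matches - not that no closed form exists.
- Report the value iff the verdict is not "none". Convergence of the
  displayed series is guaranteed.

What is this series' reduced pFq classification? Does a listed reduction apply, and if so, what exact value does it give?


Key observation: with t_0 = -\frac{1}{2}, the running product (C = -1/2) telescopes to a rising factorial.
Adjacent-term ratio: r(k) = \frac{3}{7} * (k+1) (k+1) / [(k+2) (k+1)] - poly over poly, x = \frac{3}{7} from leading terms; C = -\frac{1}{2} at k = 0.

Prefactor -\frac{1}{2}, argument \frac{3}{7}: 2F1 with upper {1, 1} over lower {2}. Verdict: logarithm (I6) applies (the logarithm: parameters (1,1;2), x = \frac{3}{7}). Exact value: \frac{7}{6} \cdot \ln\left(\frac{4}{7}\right).


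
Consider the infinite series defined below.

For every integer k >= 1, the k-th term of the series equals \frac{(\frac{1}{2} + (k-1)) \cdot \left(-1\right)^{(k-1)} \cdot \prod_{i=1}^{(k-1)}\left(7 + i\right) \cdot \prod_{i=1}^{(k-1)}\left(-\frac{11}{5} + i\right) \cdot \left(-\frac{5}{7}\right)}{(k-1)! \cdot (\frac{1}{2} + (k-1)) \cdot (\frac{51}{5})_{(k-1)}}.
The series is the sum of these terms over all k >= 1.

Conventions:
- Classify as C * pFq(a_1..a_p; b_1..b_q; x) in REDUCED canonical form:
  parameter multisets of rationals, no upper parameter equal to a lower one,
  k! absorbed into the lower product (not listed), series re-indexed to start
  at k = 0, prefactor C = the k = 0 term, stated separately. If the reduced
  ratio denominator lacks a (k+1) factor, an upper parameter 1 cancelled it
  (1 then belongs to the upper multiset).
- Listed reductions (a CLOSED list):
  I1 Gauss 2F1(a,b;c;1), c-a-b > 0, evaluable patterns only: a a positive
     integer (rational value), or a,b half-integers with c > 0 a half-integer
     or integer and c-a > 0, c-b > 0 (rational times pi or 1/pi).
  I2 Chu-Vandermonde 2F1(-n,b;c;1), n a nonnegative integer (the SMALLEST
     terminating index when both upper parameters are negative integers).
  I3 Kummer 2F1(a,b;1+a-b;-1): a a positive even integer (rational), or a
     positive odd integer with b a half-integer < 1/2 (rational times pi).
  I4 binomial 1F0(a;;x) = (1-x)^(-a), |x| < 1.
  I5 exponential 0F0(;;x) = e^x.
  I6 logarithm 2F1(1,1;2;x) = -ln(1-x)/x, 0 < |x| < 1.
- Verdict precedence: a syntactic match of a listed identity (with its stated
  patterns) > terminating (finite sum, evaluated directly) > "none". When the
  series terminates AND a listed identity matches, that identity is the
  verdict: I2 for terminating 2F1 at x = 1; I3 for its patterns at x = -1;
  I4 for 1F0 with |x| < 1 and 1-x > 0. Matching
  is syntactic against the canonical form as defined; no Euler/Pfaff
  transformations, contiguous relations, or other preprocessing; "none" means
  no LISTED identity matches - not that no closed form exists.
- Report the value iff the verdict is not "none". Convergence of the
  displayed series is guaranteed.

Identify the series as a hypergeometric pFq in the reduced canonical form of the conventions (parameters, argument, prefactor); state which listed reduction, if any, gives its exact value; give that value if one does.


Classification (C = -\frac{5}{7}): 2F1 with upper {-\frac{6}{5}, 8}, lower {\frac{51}{5}}, argument x = -1. Verdict: the Kummer evaluation I3 fires (x = -1; c = \frac{51}{5} equals 1+a-b for upper {-\frac{6}{5}, 8}: listed pattern). Hence: -\frac{87699}{61250}.

First insight: with t_0 = -\frac{5}{7}, the running product (prefactor -5/7) telescopes to a rising factorial.
Consecutive-term ratio: r(k) = -1 * (k-\frac{6}{5}) (k+8) / [(k+\frac{51}{5}) (k+1)] - rational in k. x = -1; t_0 = -\frac{5}{7}; negate the roots.


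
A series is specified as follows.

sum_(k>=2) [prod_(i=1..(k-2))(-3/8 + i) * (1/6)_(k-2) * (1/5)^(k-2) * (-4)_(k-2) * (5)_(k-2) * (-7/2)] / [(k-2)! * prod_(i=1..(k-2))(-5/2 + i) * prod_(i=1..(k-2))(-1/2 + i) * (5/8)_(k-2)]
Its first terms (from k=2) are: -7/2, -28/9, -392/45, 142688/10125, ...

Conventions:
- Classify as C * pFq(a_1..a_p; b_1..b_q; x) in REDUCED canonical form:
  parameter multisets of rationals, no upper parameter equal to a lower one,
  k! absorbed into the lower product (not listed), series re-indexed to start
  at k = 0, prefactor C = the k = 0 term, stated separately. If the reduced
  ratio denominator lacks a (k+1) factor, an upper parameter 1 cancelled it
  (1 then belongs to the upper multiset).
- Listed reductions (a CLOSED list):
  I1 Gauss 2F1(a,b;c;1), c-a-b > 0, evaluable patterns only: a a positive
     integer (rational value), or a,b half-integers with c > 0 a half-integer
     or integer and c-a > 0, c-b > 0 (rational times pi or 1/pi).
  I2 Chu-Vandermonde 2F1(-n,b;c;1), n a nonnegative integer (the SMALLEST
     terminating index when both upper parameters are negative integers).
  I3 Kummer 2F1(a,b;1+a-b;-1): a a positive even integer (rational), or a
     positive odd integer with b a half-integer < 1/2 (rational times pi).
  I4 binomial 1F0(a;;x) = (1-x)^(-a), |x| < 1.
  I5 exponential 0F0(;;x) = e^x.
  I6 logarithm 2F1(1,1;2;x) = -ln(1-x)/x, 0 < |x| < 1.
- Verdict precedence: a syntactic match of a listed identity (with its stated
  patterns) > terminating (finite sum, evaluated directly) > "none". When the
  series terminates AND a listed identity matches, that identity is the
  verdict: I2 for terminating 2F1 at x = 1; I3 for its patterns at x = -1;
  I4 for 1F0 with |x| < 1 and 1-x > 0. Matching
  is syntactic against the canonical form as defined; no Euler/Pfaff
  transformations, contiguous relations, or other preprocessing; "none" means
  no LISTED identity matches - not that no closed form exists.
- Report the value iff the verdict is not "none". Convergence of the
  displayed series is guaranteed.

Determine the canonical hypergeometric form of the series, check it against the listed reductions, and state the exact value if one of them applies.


This is -7/2 * 3F2(-4, 1/6, 5; -3/2, 1/2; 1/5) in reduced canonical form. Verdict: terminating - upper -4 stops the sum at k = 4; the 5 terms are added exactly. Sum: -4218823/911250.

Structural cue: t_0 being -7/2, the lower running product (C = -7/2, x = 1/5) is a rising factorial.
Step ratio: r(k) = (1/5) * (k-4) (k+1/6) (k+5) / [(k-3/2) (k+1/2) (k+1)] ; factor over Q: parameters, x = (1/5), and C = -7/2.


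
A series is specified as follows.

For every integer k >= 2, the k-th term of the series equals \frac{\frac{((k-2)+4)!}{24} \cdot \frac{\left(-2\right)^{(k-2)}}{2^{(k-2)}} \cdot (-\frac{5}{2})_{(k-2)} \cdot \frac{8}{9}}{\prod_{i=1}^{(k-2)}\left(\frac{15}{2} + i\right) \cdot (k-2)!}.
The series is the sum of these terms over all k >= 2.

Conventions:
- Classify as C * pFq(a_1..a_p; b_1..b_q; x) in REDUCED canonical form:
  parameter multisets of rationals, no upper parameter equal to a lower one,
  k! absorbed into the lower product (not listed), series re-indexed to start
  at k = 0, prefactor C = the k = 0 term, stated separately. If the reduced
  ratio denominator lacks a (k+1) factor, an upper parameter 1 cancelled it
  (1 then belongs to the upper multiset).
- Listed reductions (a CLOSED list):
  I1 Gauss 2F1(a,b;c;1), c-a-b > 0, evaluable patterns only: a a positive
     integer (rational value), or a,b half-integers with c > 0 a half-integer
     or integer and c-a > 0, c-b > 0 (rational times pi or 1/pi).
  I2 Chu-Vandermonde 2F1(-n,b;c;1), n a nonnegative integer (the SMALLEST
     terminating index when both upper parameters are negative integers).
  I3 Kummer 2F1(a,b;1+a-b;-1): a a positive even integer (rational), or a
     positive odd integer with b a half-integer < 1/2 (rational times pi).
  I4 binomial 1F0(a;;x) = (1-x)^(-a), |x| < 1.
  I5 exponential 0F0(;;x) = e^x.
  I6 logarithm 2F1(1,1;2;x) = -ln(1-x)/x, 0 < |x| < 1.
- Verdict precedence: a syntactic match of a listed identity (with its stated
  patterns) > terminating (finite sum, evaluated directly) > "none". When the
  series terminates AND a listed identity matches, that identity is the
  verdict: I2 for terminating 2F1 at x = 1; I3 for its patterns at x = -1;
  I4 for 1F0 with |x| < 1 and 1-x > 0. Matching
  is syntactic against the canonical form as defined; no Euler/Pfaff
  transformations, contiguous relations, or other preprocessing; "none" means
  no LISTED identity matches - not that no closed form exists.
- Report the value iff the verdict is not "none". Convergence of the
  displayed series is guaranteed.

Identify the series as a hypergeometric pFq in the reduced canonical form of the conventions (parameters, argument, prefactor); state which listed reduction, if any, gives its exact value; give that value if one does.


x = -1 here; the reduced form reads 2F1, upper {-\frac{5}{2}, 5}, lower {\frac{17}{2}}, C = \frac{8}{9}. Verdict: this is the Kummer evaluation I3 (x = -1; c = \frac{17}{2} equals 1+a-b for upper {-\frac{5}{2}, 5}: listed pattern). Sum: \frac{15015}{16384} \cdot \pi.

Key step: x = -1 and the lower running product (C = 8/9, x = -1) is a rising factorial.
Consecutive-term ratio: r(k) = -1 * (k-\frac{5}{2}) (k+5) / [(k+\frac{17}{2}) (k+1)] ; factor over Q: parameters, x = -1, and C = \frac{8}{9}.


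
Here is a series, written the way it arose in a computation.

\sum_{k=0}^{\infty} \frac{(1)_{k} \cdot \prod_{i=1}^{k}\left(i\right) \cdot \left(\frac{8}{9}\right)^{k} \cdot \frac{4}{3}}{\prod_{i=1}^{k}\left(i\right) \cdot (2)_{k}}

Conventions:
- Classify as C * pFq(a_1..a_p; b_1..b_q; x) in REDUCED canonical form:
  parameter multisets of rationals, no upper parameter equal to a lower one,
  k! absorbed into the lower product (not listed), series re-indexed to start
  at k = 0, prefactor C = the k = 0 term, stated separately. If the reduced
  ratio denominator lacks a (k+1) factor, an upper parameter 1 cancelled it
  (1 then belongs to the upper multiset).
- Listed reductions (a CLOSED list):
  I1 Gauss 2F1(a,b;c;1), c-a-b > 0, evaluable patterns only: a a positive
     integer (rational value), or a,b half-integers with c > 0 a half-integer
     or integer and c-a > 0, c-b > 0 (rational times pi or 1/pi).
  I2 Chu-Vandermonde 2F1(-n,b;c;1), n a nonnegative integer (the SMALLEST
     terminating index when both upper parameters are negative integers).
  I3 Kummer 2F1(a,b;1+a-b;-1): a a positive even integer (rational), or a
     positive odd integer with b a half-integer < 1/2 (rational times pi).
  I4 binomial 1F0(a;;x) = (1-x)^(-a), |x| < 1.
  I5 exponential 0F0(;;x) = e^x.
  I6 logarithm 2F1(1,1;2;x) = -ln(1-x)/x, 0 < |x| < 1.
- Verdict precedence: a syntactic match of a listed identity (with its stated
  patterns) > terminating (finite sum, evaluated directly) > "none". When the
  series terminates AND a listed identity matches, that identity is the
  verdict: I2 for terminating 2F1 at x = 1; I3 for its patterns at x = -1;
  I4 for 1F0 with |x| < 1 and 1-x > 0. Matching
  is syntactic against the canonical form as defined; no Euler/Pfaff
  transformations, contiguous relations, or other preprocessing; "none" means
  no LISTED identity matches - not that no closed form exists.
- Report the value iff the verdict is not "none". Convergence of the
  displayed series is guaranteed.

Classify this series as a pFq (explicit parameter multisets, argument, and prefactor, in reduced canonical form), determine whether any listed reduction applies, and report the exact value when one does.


This is \frac{4}{3} * 2F1(1, 1; 2; \frac{8}{9}) in reduced canonical form. Verdict (x = \frac{8}{9}): the I6 logarithm reduction applies (the logarithm: parameters (1,1;2), x = \frac{8}{9}). Exact value: \left(-\frac{3}{2}\right) \cdot \ln\left(\frac{1}{9}\right).

Key step: t_0 being \frac{4}{3}, the product of the first k integers (prefactor 4/3) is k!.
Step ratio: r(k) = \frac{8}{9} * (k+1) (k+1) / [(k+2) (k+1)] - poly over poly, x = \frac{8}{9} from leading terms; C = \frac{4}{3} at k = 0.


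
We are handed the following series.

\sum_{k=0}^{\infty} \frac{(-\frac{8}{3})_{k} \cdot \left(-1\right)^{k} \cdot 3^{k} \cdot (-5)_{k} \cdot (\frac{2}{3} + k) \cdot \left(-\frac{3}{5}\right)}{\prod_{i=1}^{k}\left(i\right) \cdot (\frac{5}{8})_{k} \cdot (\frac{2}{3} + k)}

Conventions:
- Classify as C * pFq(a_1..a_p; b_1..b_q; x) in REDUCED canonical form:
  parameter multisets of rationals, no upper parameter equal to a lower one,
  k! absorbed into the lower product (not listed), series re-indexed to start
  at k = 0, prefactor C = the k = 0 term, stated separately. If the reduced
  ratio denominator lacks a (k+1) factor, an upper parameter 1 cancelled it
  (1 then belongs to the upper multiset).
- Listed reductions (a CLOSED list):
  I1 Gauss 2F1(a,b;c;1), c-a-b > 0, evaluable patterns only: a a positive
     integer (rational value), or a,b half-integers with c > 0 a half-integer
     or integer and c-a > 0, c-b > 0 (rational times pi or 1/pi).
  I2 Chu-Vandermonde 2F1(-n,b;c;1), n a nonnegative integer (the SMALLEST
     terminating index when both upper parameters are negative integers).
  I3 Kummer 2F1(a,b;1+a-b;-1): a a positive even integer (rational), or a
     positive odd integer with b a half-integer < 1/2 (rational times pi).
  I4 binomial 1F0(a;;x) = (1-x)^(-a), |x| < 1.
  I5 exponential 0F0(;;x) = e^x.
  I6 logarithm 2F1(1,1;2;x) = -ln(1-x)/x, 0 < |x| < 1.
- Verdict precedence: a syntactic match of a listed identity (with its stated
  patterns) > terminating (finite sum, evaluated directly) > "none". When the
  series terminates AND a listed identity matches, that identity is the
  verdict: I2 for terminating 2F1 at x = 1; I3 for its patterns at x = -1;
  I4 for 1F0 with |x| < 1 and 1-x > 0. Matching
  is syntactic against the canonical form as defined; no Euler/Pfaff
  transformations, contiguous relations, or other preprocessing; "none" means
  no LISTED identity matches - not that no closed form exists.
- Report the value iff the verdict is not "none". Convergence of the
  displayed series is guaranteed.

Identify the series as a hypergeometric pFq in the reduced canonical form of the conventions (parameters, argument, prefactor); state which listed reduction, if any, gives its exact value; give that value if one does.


The series (x = -3) is 2F1: upper {-5, -\frac{8}{3}}, lower {\frac{5}{8}}, prefactor -\frac{3}{5}. Verdict: terminating. (-5)_k vanishes past k = 5, leaving a 6-term sum, computed directly. Its exact value is \frac{5207039}{488215}.

First insight: from the first term -\frac{3}{5}: the product of the first k integers (C = -3/5) is k!.
Step ratio: r(k) = -3 * (k-5) (k-\frac{8}{3}) / [(k+\frac{5}{8}) (k+1)] ; factor over Q: parameters, x = -3, and C = -\frac{3}{5}.


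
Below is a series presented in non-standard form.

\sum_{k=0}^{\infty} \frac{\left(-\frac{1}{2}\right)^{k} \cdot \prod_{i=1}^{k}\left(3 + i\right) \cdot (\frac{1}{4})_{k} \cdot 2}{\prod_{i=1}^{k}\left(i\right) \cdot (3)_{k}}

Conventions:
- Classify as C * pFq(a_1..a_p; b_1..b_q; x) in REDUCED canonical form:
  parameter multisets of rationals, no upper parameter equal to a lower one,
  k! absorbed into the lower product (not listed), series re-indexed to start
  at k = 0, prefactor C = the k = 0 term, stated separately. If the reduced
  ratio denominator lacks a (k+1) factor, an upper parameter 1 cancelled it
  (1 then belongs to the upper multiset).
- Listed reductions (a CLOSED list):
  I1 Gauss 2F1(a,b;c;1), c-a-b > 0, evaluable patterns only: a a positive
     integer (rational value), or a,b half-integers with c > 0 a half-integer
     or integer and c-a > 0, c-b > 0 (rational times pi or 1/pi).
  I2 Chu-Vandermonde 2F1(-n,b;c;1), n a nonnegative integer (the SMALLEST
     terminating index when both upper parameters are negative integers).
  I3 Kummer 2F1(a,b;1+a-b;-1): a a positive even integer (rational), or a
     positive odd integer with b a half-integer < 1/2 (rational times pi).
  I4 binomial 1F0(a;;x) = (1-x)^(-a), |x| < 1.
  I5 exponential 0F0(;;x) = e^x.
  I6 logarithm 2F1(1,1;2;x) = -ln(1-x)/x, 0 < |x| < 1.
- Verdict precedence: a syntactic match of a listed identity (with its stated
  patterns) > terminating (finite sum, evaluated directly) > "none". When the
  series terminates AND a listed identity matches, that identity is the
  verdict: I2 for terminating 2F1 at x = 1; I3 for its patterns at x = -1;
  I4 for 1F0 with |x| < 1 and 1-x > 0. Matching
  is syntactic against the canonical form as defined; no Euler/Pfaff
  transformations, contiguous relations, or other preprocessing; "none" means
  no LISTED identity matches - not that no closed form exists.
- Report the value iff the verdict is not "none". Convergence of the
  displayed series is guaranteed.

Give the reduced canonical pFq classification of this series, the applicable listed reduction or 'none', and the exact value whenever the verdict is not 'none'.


This is 2 * 2F1(\frac{1}{4}, 4; 3; -\frac{1}{2}) in reduced canonical form. Verdict: none - this 2F1 at x = -\frac{1}{2} matches no listed pattern, and upper {\frac{1}{4}, 4} holds no stopper.

Key observation: from the first term 2: the product of the first k integers (prefactor 2) is k!.
Term ratio: r(k) = -\frac{1}{2} * (k+\frac{1}{4}) (k+4) / [(k+3) (k+1)] - rational in k, leading ratio -\frac{1}{2}; with t_0 = 2, classification follows.


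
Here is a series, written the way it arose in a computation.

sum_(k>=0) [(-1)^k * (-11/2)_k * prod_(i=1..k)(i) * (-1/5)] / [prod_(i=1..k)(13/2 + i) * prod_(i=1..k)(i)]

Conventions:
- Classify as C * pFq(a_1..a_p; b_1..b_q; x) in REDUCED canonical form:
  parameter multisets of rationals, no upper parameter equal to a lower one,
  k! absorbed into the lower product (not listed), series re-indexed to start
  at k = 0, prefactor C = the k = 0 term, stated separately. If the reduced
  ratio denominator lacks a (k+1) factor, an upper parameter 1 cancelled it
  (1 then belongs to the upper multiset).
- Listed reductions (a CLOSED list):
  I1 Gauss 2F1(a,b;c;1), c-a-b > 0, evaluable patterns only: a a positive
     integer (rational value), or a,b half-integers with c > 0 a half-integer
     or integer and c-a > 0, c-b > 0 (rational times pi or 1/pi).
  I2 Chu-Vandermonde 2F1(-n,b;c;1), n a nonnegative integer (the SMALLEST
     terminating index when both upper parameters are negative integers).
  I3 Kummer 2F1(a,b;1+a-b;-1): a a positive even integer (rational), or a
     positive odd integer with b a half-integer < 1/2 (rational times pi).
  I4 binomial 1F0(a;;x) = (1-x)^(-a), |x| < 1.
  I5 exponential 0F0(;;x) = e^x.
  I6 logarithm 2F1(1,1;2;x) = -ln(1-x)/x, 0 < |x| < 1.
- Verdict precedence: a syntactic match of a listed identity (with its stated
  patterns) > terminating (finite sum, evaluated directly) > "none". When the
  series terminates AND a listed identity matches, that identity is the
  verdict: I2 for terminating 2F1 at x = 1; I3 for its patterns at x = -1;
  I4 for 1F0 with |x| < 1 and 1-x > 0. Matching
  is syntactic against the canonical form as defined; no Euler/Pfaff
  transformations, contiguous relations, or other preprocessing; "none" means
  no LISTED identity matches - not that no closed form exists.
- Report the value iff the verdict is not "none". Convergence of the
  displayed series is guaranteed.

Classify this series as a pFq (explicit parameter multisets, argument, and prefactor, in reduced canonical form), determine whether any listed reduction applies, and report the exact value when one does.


First insight: x = (-1) and the product of the first k integers (prefactor -1/5) is k!.
Term ratio: r(k) = (-1) * (k-11/2) (k+1) / [(k+15/2) (k+1)] - rational in k, leading ratio (-1); with t_0 = -1/5, classification follows.

x = -1 here; the reduced form reads 2F1, upper {-11/2, 1}, lower {15/2}, C = -1/5. Verdict: Kummer (I3) fires (x = -1; c = 15/2 equals 1+a-b for upper {-11/2, 1}: listed pattern). Sum: (-3003/20480) * pi.
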